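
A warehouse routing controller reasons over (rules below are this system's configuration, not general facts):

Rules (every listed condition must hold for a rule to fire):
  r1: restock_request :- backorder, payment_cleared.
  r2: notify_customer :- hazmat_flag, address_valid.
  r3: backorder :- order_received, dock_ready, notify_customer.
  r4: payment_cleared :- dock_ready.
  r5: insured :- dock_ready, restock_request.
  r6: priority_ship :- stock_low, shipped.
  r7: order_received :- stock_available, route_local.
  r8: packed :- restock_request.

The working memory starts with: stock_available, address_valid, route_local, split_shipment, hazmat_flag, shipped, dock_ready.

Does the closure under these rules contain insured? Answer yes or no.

yes

Round 1 fires r2, r4, r7, giving notify_customer, payment_cleared, order_received.
Round 2 fires r3, giving backorder.
Round 3 fires r1, giving restock_request.
Round 4 fires r5, r8, giving insured, packed.
insured appears in round 4, so it is derivable.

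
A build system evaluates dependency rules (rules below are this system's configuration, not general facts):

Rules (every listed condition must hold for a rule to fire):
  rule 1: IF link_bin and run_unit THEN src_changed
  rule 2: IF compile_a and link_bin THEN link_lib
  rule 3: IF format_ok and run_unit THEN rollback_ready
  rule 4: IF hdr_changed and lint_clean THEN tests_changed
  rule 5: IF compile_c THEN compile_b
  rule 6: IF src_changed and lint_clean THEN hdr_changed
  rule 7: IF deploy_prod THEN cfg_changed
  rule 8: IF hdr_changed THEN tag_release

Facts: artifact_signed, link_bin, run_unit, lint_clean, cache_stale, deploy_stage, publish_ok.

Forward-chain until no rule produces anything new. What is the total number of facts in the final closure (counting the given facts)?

11

Round 1: rule 1 [IF link_bin and run_unit THEN src_changed]. Adds src_changed.
Round 2: rule 6 [IF src_changed and lint_clean THEN hdr_changed]. Adds hdr_changed.
Round 3: rule 4 [IF hdr_changed and lint_clean THEN tests_changed]; rule 8 [IF hdr_changed THEN tag_release]. Adds tests_changed, tag_release.
Closure: {artifact_signed, cache_stale, deploy_stage, hdr_changed, link_bin, lint_clean, publish_ok, run_unit, src_changed, tag_release, tests_changed} — 11 facts.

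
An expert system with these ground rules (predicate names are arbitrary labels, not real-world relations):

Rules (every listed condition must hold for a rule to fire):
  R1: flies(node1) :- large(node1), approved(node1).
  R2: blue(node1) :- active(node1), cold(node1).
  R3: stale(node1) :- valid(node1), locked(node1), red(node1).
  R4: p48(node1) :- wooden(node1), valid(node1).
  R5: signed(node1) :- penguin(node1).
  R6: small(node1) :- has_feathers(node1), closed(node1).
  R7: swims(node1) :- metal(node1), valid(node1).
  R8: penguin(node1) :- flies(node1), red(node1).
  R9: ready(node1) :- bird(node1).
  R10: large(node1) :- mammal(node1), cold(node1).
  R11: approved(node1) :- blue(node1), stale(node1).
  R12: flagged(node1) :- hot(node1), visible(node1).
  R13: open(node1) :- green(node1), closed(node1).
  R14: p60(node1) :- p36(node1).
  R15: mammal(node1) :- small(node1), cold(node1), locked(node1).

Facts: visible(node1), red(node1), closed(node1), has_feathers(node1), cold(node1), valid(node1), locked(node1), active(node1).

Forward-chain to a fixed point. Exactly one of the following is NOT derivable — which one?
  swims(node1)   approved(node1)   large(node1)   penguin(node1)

Round 1 — R2, R3, R6, derive blue(node1), stale(node1), small(node1).
Round 2 — R11, R15, derive approved(node1), mammal(node1).
Round 3 — R10, derive large(node1).
Round 4 — R1, derive flies(node1).
Round 5 — R8, derive penguin(node1).
Round 6 — R5, derive signed(node1).
Derived: approved(node1) (round 2), large(node1) (round 3), penguin(node1) (round 5). swims(node1) never appears in any round.

swims(node1)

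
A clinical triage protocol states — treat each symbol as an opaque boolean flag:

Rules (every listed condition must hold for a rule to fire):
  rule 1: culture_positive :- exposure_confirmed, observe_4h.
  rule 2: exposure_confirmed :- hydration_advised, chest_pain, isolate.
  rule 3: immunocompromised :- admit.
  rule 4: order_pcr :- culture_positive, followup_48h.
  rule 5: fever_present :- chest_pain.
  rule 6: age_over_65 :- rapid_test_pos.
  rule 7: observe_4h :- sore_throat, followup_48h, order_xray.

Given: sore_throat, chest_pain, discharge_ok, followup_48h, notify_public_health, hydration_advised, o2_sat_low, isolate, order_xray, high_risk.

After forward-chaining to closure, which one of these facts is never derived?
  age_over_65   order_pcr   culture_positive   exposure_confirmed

age_over_65

[1] rule 2 [exposure_confirmed :- hydration_advised, chest_pain, isolate.]; rule 5 [fever_present :- chest_pain.]; rule 7 [observe_4h :- sore_throat, followup_48h, order_xray.]. ⇒ new: exposure_confirmed, fever_present, observe_4h.
[2] rule 1 [culture_positive :- exposure_confirmed, observe_4h.]. ⇒ new: culture_positive.
[3] rule 4 [order_pcr :- culture_positive, followup_48h.]. ⇒ new: order_pcr.
Derived: order_pcr (round 3), culture_positive (round 2), exposure_confirmed (round 1). age_over_65 never appears in any round.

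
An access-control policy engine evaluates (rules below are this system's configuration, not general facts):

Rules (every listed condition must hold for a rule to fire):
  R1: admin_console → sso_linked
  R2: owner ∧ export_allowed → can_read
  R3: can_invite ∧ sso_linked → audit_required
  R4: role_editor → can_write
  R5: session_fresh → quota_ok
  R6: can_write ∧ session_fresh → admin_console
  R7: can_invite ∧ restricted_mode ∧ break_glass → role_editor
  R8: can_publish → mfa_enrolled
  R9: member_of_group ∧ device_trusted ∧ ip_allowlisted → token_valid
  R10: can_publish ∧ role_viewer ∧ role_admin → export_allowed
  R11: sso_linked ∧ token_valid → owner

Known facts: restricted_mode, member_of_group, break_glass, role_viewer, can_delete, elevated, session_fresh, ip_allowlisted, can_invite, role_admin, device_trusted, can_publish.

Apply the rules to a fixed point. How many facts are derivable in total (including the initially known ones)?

Round 1 fires R5, R7, R8, R9, R10, giving quota_ok, role_editor, mfa_enrolled, token_valid, export_allowed.
Round 2 fires R4, giving can_write.
Round 3 fires R6, giving admin_console.
Round 4 fires R1, giving sso_linked.
Round 5 fires R3, R11, giving audit_required, owner.
Round 6 fires R2, giving can_read.
Closure: {admin_console, audit_required, break_glass, can_delete, can_invite, can_publish, can_read, can_write, device_trusted, elevated, export_allowed, ip_allowlisted, member_of_group, mfa_enrolled, owner, quota_ok, restricted_mode, role_admin, role_editor, role_viewer, session_fresh, sso_linked, token_valid} — 23 facts.

23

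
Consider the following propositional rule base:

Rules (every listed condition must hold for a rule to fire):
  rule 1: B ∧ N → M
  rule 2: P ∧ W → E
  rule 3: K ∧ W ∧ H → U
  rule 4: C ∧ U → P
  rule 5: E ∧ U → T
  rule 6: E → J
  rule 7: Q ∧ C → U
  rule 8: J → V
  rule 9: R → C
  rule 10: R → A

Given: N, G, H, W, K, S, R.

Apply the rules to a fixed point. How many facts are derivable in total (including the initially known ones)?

Round 1: rule 3 [K ∧ W ∧ H → U]; rule 9 [R → C]; rule 10 [R → A]. Adds U, C, A.
Round 2: rule 4 [C ∧ U → P]. Adds P.
Round 3: rule 2 [P ∧ W → E]. Adds E.
Round 4: rule 5 [E ∧ U → T]; rule 6 [E → J]. Adds T, J.
Round 5: rule 8 [J → V]. Adds V.
Closure: {A, C, E, G, H, J, K, N, P, R, S, T, U, V, W} — 15 facts.

15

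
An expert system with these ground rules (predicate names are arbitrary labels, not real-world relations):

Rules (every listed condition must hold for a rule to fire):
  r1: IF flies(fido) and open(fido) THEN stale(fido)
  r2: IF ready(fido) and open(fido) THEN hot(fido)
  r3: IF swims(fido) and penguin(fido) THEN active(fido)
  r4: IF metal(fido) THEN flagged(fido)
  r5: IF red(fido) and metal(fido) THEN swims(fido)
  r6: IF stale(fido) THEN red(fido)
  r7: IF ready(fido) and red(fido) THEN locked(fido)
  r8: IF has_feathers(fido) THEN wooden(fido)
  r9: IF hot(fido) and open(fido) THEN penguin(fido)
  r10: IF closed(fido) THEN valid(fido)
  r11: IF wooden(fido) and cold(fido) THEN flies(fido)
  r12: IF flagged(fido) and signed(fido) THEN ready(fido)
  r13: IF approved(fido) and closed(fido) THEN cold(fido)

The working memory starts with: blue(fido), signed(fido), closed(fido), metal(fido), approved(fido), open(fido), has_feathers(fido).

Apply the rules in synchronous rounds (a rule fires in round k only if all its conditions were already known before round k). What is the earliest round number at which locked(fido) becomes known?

Round 1 — r4, r8, r10, r13, derive flagged(fido), wooden(fido), valid(fido), cold(fido).
Round 2 — r11, r12, derive flies(fido), ready(fido).
Round 3 — r1, r2, derive stale(fido), hot(fido).
Round 4 — r6, r9, derive red(fido), penguin(fido).
Round 5 — r5, r7, derive swims(fido), locked(fido).
locked(fido) first appears in round 5.

5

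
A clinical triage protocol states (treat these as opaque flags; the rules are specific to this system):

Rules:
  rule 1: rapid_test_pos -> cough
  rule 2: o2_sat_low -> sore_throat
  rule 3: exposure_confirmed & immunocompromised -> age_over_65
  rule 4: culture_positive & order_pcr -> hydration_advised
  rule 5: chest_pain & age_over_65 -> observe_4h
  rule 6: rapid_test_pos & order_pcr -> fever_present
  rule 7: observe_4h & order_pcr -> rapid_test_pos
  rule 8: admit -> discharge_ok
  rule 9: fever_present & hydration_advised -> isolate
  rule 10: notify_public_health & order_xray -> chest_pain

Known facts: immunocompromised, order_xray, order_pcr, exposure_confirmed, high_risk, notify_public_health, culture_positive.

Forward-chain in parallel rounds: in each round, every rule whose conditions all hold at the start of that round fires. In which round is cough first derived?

Round 1: rule 3 [exposure_confirmed & immunocompromised -> age_over_65]; rule 4 [culture_positive & order_pcr -> hydration_advised]; rule 10 [notify_public_health & order_xray -> chest_pain]. New: age_over_65, hydration_advised, chest_pain.
Round 2: rule 5 [chest_pain & age_over_65 -> observe_4h]. New: observe_4h.
Round 3: rule 7 [observe_4h & order_pcr -> rapid_test_pos]. New: rapid_test_pos.
Round 4: rule 1 [rapid_test_pos -> cough]; rule 6 [rapid_test_pos & order_pcr -> fever_present]. New: cough, fever_present.
cough first appears in round 4.

4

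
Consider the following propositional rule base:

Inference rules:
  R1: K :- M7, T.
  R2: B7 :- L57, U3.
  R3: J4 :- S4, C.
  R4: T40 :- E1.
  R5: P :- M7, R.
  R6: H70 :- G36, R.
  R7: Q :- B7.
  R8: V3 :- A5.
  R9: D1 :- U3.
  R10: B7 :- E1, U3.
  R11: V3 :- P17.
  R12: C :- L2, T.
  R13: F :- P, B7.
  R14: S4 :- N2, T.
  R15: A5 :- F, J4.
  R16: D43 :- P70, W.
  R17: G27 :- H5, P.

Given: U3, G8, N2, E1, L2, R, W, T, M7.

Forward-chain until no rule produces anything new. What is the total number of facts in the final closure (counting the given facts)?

Round 1: R1 [K :- M7, T.]; R4 [T40 :- E1.]; R5 [P :- M7, R.]; R9 [D1 :- U3.]; R10 [B7 :- E1, U3.]; R12 [C :- L2, T.]; R14 [S4 :- N2, T.]. Adds K, T40, P, D1, B7, C, S4.
Round 2: R3 [J4 :- S4, C.]; R7 [Q :- B7.]; R13 [F :- P, B7.]. Adds J4, Q, F.
Round 3: R15 [A5 :- F, J4.]. Adds A5.
Round 4: R8 [V3 :- A5.]. Adds V3.
Closure: {A5, B7, C, D1, E1, F, G8, J4, K, L2, M7, N2, P, Q, R, S4, T, T40, U3, V3, W} — 21 facts.

21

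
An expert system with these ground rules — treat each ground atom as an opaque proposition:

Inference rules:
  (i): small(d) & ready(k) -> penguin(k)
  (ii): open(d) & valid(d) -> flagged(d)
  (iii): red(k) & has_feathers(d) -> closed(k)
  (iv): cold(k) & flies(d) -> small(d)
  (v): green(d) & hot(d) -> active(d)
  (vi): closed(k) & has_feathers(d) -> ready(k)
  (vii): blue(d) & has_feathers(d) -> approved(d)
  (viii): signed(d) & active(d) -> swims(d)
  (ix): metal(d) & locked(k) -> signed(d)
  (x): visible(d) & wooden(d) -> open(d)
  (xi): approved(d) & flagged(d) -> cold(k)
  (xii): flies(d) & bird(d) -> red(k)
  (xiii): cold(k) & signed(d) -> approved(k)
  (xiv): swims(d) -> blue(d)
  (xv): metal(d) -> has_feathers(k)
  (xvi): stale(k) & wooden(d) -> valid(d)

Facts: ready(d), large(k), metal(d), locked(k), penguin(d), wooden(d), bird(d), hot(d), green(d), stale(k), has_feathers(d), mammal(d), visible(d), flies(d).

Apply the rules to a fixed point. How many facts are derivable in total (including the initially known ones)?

30

Round 1: (v) [green(d) & hot(d) -> active(d)]; (ix) [metal(d) & locked(k) -> signed(d)]; (x) [visible(d) & wooden(d) -> open(d)]; (xii) [flies(d) & bird(d) -> red(k)]; (xv) [metal(d) -> has_feathers(k)]; (xvi) [stale(k) & wooden(d) -> valid(d)]. New: active(d), signed(d), open(d), red(k), has_feathers(k), valid(d).
Round 2: (ii) [open(d) & valid(d) -> flagged(d)]; (iii) [red(k) & has_feathers(d) -> closed(k)]; (viii) [signed(d) & active(d) -> swims(d)]. New: flagged(d), closed(k), swims(d).
Round 3: (vi) [closed(k) & has_feathers(d) -> ready(k)]; (xiv) [swims(d) -> blue(d)]. New: ready(k), blue(d).
Round 4: (vii) [blue(d) & has_feathers(d) -> approved(d)]. New: approved(d).
Round 5: (xi) [approved(d) & flagged(d) -> cold(k)]. New: cold(k).
Round 6: (iv) [cold(k) & flies(d) -> small(d)]; (xiii) [cold(k) & signed(d) -> approved(k)]. New: small(d), approved(k).
Round 7: (i) [small(d) & ready(k) -> penguin(k)]. New: penguin(k).
Closure: {active(d), approved(d), approved(k), bird(d), blue(d), closed(k), cold(k), flagged(d), flies(d), green(d), has_feathers(d), has_feathers(k), hot(d), large(k), locked(k), mammal(d), metal(d), open(d), penguin(d), penguin(k), ready(d), ready(k), red(k), signed(d), small(d), stale(k), swims(d), valid(d), visible(d), wooden(d)} — 30 facts.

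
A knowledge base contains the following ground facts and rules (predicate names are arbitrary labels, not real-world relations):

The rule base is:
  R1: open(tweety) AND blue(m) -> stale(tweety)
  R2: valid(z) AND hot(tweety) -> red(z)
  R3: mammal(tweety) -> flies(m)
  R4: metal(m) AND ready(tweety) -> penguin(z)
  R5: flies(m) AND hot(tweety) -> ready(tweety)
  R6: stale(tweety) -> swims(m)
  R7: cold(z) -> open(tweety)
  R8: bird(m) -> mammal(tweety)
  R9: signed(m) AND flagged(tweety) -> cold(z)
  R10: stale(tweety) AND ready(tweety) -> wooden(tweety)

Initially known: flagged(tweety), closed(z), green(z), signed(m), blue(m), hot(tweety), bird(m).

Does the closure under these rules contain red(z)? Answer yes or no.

Round 1: R8 [bird(m) -> mammal(tweety)]; R9 [signed(m) AND flagged(tweety) -> cold(z)]. New: mammal(tweety), cold(z).
Round 2: R3 [mammal(tweety) -> flies(m)]; R7 [cold(z) -> open(tweety)]. New: flies(m), open(tweety).
Round 3: R1 [open(tweety) AND blue(m) -> stale(tweety)]; R5 [flies(m) AND hot(tweety) -> ready(tweety)]. New: stale(tweety), ready(tweety).
Round 4: R6 [stale(tweety) -> swims(m)]; R10 [stale(tweety) AND ready(tweety) -> wooden(tweety)]. New: swims(m), wooden(tweety).
Fixed point reached. red(z) is concluded only by R2; R2 needs valid(z) (never derived).

no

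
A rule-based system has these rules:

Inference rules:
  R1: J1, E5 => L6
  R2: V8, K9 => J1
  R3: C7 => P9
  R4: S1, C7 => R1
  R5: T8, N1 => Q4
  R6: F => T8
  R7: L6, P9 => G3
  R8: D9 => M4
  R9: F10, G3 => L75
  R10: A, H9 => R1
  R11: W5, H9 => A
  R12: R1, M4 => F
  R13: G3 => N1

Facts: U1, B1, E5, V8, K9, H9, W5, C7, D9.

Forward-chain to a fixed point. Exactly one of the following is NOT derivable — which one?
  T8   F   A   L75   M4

L75

Round 1 — R2, R3, R8, R11, derive J1, P9, M4, A.
Round 2 — R1, R10, derive L6, R1.
Round 3 — R7, R12, derive G3, F.
Round 4 — R6, R13, derive T8, N1.
Round 5 — R5, derive Q4.
Derived: M4 (round 1), A (round 1), T8 (round 4), F (round 3). L75 never appears in any round.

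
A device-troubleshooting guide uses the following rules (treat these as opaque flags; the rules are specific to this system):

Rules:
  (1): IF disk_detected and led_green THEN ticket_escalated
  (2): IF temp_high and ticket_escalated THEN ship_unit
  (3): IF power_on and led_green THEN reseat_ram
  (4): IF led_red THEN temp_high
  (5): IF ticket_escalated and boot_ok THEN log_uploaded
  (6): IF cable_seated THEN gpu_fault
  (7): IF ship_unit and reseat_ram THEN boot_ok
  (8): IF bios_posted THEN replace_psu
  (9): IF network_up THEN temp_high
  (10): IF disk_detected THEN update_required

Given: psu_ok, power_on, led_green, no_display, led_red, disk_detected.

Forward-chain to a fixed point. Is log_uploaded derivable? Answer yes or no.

Round 1 — (1), (3), (4), (10), derive ticket_escalated, reseat_ram, temp_high, update_required.
Round 2 — (2), derive ship_unit.
Round 3 — (7), derive boot_ok.
Round 4 — (5), derive log_uploaded.
log_uploaded appears in round 4, so it is derivable.

yes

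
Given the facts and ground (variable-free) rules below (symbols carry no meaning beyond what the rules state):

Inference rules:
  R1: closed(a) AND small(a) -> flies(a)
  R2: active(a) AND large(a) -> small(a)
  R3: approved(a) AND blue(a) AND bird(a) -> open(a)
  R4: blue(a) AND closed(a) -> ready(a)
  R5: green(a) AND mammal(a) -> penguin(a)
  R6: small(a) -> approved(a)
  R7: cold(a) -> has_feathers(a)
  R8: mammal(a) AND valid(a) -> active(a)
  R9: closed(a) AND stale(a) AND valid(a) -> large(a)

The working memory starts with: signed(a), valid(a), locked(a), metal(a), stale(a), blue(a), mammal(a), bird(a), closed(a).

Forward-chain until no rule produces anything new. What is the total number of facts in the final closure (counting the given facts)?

Round 1 fires R4, R8, R9, giving ready(a), active(a), large(a).
Round 2 fires R2, giving small(a).
Round 3 fires R1, R6, giving flies(a), approved(a).
Round 4 fires R3, giving open(a).
Closure: {active(a), approved(a), bird(a), blue(a), closed(a), flies(a), large(a), locked(a), mammal(a), metal(a), open(a), ready(a), signed(a), small(a), stale(a), valid(a)} — 16 facts.

16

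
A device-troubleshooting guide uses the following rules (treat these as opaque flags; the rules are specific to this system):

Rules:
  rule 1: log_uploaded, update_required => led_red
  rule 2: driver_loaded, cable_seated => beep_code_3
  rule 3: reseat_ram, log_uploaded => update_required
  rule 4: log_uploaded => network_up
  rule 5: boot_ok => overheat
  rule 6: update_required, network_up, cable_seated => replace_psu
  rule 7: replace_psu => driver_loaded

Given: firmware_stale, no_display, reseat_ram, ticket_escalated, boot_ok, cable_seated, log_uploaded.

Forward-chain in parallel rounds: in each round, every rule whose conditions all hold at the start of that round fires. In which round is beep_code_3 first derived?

4

Round 1 fires rule 3, rule 4, rule 5, giving update_required, network_up, overheat.
Round 2 fires rule 1, rule 6, giving led_red, replace_psu.
Round 3 fires rule 7, giving driver_loaded.
Round 4 fires rule 2, giving beep_code_3.
beep_code_3 first appears in round 4.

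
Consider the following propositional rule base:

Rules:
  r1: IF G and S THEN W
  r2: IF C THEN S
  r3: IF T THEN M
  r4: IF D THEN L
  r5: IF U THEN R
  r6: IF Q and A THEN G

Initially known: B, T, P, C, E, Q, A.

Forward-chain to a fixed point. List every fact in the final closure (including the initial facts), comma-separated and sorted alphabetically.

A, B, C, E, G, M, P, Q, S, T, W

Round 1: r2 [IF C THEN S]; r3 [IF T THEN M]; r6 [IF Q and A THEN G]. Adds S, M, G.
Round 2: r1 [IF G and S THEN W]. Adds W.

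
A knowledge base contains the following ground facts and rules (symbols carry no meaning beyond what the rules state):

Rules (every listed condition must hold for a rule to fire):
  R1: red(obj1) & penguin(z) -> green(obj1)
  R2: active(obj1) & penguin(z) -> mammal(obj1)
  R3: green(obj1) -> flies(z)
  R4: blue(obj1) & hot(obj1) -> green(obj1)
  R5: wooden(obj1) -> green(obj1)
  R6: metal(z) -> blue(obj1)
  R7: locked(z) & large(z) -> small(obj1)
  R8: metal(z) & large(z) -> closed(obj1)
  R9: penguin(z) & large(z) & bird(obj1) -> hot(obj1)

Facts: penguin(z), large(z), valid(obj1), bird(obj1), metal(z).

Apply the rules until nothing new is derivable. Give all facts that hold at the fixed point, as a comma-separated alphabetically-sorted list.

bird(obj1), blue(obj1), closed(obj1), flies(z), green(obj1), hot(obj1), large(z), metal(z), penguin(z), valid(obj1)

Round 1 fires R6, R8, R9, giving blue(obj1), closed(obj1), hot(obj1).
Round 2 fires R4, giving green(obj1).
Round 3 fires R3, giving flies(z).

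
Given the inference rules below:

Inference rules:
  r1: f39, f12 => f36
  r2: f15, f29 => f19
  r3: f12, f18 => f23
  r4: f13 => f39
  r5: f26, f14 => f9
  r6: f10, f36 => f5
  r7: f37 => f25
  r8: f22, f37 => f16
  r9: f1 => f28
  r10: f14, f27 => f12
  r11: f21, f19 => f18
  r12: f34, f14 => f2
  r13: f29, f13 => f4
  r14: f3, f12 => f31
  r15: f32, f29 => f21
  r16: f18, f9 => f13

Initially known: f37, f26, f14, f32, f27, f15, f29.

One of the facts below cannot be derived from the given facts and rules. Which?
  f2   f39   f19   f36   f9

Round 1: r2 [f15, f29 => f19]; r5 [f26, f14 => f9]; r7 [f37 => f25]; r10 [f14, f27 => f12]; r15 [f32, f29 => f21]. Adds f19, f9, f25, f12, f21.
Round 2: r11 [f21, f19 => f18]. Adds f18.
Round 3: r3 [f12, f18 => f23]; r16 [f18, f9 => f13]. Adds f23, f13.
Round 4: r4 [f13 => f39]; r13 [f29, f13 => f4]. Adds f39, f4.
Round 5: r1 [f39, f12 => f36]. Adds f36.
Derived: f39 (round 4), f9 (round 1), f19 (round 1), f36 (round 5). f2 never appears in any round.

f2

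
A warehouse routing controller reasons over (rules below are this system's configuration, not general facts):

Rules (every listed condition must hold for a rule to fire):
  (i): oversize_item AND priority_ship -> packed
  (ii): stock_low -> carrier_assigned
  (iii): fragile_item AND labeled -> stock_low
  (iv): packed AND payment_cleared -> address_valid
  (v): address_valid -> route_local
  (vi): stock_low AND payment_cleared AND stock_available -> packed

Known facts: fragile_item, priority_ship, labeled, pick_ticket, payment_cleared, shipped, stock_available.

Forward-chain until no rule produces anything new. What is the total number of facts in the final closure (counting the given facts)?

12

[1] (iii) [fragile_item AND labeled -> stock_low]. ⇒ new: stock_low.
[2] (ii) [stock_low -> carrier_assigned]; (vi) [stock_low AND payment_cleared AND stock_available -> packed]. ⇒ new: carrier_assigned, packed.
[3] (iv) [packed AND payment_cleared -> address_valid]. ⇒ new: address_valid.
[4] (v) [address_valid -> route_local]. ⇒ new: route_local.
Closure: {address_valid, carrier_assigned, fragile_item, labeled, packed, payment_cleared, pick_ticket, priority_ship, route_local, shipped, stock_available, stock_low} — 12 facts.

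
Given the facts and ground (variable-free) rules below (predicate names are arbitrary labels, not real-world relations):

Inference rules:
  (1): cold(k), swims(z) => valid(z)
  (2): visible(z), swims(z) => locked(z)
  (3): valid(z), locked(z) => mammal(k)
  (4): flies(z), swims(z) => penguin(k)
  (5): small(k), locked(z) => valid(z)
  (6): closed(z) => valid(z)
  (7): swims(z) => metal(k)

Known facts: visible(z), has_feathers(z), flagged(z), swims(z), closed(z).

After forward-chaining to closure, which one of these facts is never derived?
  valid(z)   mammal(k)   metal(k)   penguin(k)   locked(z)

Round 1 — (2), (6), (7), derive locked(z), valid(z), metal(k).
Round 2 — (3), derive mammal(k).
Derived: valid(z) (round 1), locked(z) (round 1), metal(k) (round 1), mammal(k) (round 2). penguin(k) never appears in any round.

penguin(k)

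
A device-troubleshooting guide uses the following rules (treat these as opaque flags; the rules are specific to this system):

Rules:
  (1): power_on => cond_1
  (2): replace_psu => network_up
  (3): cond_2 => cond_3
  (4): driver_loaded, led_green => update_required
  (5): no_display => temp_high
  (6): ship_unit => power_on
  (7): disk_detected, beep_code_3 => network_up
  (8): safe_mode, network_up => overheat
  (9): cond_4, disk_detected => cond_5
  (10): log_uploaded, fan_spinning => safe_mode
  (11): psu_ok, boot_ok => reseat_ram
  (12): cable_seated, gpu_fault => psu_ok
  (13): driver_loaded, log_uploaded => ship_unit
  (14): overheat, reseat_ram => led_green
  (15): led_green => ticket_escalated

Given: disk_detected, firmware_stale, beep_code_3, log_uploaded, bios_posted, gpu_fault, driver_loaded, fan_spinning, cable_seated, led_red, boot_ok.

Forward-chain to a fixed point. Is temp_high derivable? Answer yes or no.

Round 1 — (7), (10), (12), (13), derive network_up, safe_mode, psu_ok, ship_unit.
Round 2 — (6), (8), (11), derive power_on, overheat, reseat_ram.
Round 3 — (1), (14), derive cond_1, led_green.
Round 4 — (4), (15), derive update_required, ticket_escalated.
Fixed point reached. temp_high is concluded only by (5); (5) needs no_display (never derived).

no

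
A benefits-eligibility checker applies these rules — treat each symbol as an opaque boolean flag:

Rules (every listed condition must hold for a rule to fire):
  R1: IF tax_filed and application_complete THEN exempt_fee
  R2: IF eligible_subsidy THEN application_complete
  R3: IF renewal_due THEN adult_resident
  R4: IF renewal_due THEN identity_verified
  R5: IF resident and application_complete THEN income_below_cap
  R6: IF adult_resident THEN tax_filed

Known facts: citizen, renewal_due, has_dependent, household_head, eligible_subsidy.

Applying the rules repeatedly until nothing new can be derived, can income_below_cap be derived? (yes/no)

no

Round 1 — R2, R3, R4, derive application_complete, adult_resident, identity_verified.
Round 2 — R6, derive tax_filed.
Round 3 — R1, derive exempt_fee.
Fixed point reached. income_below_cap is concluded only by R5; R5 needs resident (never derived).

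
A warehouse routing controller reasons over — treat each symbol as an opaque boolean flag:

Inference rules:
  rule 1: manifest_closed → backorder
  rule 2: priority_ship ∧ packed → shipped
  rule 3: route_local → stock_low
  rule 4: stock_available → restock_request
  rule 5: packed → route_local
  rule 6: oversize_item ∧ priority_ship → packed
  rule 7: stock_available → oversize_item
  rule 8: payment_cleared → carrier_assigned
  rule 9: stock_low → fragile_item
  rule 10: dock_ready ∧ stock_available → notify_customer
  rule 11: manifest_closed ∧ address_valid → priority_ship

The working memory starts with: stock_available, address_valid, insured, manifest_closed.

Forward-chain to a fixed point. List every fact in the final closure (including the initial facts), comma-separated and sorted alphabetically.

Round 1: rule 1 [manifest_closed → backorder]; rule 4 [stock_available → restock_request]; rule 7 [stock_available → oversize_item]; rule 11 [manifest_closed ∧ address_valid → priority_ship]. Adds backorder, restock_request, oversize_item, priority_ship.
Round 2: rule 6 [oversize_item ∧ priority_ship → packed]. Adds packed.
Round 3: rule 2 [priority_ship ∧ packed → shipped]; rule 5 [packed → route_local]. Adds shipped, route_local.
Round 4: rule 3 [route_local → stock_low]. Adds stock_low.
Round 5: rule 9 [stock_low → fragile_item]. Adds fragile_item.

address_valid, backorder, fragile_item, insured, manifest_closed, oversize_item, packed, priority_ship, restock_request, route_local, shipped, stock_available, stock_low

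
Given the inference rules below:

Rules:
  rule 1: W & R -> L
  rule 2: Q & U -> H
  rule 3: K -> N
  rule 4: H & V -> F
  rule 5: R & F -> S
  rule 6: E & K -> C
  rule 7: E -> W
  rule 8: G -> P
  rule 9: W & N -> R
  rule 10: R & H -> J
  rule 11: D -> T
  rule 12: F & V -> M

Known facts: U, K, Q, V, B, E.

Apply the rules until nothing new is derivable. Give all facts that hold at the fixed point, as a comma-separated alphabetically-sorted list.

Round 1 fires rule 2, rule 3, rule 6, rule 7, giving H, N, C, W.
Round 2 fires rule 4, rule 9, giving F, R.
Round 3 fires rule 1, rule 5, rule 10, rule 12, giving L, S, J, M.

B, C, E, F, H, J, K, L, M, N, Q, R, S, U, V, W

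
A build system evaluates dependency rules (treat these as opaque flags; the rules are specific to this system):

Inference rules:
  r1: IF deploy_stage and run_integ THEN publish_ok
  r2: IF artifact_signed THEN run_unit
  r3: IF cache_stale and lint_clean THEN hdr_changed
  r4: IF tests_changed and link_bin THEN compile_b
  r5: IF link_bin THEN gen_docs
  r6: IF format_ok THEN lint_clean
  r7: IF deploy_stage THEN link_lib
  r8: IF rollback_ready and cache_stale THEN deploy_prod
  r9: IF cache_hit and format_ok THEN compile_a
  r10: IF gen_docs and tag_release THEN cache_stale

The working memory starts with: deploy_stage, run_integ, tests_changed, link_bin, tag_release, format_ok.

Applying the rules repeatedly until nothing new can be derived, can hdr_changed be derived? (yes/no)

yes

Round 1: r1 [IF deploy_stage and run_integ THEN publish_ok]; r4 [IF tests_changed and link_bin THEN compile_b]; r5 [IF link_bin THEN gen_docs]; r6 [IF format_ok THEN lint_clean]; r7 [IF deploy_stage THEN link_lib]. Adds publish_ok, compile_b, gen_docs, lint_clean, link_lib.
Round 2: r10 [IF gen_docs and tag_release THEN cache_stale]. Adds cache_stale.
Round 3: r3 [IF cache_stale and lint_clean THEN hdr_changed]. Adds hdr_changed.
hdr_changed appears in round 3, so it is derivable.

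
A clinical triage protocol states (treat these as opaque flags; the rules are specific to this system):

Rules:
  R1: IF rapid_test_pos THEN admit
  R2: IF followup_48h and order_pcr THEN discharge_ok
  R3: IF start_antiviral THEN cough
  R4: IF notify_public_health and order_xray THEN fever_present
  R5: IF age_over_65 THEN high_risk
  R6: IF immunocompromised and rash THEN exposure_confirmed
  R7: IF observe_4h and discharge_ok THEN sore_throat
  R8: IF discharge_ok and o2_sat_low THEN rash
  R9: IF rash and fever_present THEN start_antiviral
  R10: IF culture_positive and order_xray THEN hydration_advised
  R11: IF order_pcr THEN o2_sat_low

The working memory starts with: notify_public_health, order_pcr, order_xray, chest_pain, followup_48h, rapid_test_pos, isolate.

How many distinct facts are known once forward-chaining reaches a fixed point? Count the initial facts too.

14

Round 1 fires R1, R2, R4, R11, giving admit, discharge_ok, fever_present, o2_sat_low.
Round 2 fires R8, giving rash.
Round 3 fires R9, giving start_antiviral.
Round 4 fires R3, giving cough.
Closure: {admit, chest_pain, cough, discharge_ok, fever_present, followup_48h, isolate, notify_public_health, o2_sat_low, order_pcr, order_xray, rapid_test_pos, rash, start_antiviral} — 14 facts.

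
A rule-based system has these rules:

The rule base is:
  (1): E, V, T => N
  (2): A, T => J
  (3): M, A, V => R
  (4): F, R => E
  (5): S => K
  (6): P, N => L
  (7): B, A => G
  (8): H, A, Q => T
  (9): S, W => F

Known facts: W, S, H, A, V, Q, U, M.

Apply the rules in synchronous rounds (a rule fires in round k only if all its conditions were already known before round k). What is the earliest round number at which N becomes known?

3

[1] (3) [M, A, V => R]; (5) [S => K]; (8) [H, A, Q => T]; (9) [S, W => F]. ⇒ new: R, K, T, F.
[2] (2) [A, T => J]; (4) [F, R => E]. ⇒ new: J, E.
[3] (1) [E, V, T => N]. ⇒ new: N.
N first appears in round 3.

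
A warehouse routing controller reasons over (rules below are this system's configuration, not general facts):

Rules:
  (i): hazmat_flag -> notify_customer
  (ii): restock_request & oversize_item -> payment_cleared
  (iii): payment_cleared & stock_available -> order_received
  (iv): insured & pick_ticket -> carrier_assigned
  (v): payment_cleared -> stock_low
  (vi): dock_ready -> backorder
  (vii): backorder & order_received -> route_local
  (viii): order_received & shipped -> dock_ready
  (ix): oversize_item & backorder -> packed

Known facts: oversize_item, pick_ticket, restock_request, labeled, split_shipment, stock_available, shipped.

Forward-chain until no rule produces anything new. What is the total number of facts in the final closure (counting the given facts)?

14

Round 1: (ii) [restock_request & oversize_item -> payment_cleared]. New: payment_cleared.
Round 2: (iii) [payment_cleared & stock_available -> order_received]; (v) [payment_cleared -> stock_low]. New: order_received, stock_low.
Round 3: (viii) [order_received & shipped -> dock_ready]. New: dock_ready.
Round 4: (vi) [dock_ready -> backorder]. New: backorder.
Round 5: (vii) [backorder & order_received -> route_local]; (ix) [oversize_item & backorder -> packed]. New: route_local, packed.
Closure: {backorder, dock_ready, labeled, order_received, oversize_item, packed, payment_cleared, pick_ticket, restock_request, route_local, shipped, split_shipment, stock_available, stock_low} — 14 facts.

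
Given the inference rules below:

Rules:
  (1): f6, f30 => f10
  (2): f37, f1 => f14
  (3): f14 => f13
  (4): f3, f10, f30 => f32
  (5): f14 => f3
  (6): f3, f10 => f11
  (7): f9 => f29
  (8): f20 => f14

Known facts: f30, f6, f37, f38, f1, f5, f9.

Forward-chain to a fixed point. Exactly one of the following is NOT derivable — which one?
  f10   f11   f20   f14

Round 1: (1) [f6, f30 => f10]; (2) [f37, f1 => f14]; (7) [f9 => f29]. Adds f10, f14, f29.
Round 2: (3) [f14 => f13]; (5) [f14 => f3]. Adds f13, f3.
Round 3: (4) [f3, f10, f30 => f32]; (6) [f3, f10 => f11]. Adds f32, f11.
Derived: f11 (round 3), f10 (round 1), f14 (round 1). f20 never appears in any round.

f20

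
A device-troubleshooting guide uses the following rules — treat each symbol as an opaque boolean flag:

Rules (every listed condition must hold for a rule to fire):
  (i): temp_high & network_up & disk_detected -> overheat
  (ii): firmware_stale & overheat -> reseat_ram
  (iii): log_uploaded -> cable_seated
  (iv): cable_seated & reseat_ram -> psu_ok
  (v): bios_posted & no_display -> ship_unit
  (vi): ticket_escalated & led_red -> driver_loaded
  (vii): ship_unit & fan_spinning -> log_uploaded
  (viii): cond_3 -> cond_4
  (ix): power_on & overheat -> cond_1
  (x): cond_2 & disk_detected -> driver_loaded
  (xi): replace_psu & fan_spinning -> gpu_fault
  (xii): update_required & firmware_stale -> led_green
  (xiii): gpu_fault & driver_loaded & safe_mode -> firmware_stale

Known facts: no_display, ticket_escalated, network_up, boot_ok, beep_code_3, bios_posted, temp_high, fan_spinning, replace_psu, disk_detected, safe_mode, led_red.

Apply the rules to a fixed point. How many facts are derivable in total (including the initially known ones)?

Round 1: (i) [temp_high & network_up & disk_detected -> overheat]; (v) [bios_posted & no_display -> ship_unit]; (vi) [ticket_escalated & led_red -> driver_loaded]; (xi) [replace_psu & fan_spinning -> gpu_fault]. New: overheat, ship_unit, driver_loaded, gpu_fault.
Round 2: (vii) [ship_unit & fan_spinning -> log_uploaded]; (xiii) [gpu_fault & driver_loaded & safe_mode -> firmware_stale]. New: log_uploaded, firmware_stale.
Round 3: (ii) [firmware_stale & overheat -> reseat_ram]; (iii) [log_uploaded -> cable_seated]. New: reseat_ram, cable_seated.
Round 4: (iv) [cable_seated & reseat_ram -> psu_ok]. New: psu_ok.
Closure: {beep_code_3, bios_posted, boot_ok, cable_seated, disk_detected, driver_loaded, fan_spinning, firmware_stale, gpu_fault, led_red, log_uploaded, network_up, no_display, overheat, psu_ok, replace_psu, reseat_ram, safe_mode, ship_unit, temp_high, ticket_escalated} — 21 facts.

21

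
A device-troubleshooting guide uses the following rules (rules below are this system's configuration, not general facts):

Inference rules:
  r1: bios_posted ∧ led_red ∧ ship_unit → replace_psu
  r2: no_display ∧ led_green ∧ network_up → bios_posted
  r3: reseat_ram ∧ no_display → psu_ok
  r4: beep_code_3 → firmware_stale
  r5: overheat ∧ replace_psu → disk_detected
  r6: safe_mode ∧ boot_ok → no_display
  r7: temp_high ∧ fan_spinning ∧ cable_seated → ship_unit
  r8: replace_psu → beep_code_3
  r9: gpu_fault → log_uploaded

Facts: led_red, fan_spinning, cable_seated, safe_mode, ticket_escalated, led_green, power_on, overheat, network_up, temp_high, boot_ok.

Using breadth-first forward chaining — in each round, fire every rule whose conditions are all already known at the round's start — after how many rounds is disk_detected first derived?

Round 1 fires r6, r7, giving no_display, ship_unit.
Round 2 fires r2, giving bios_posted.
Round 3 fires r1, giving replace_psu.
Round 4 fires r5, r8, giving disk_detected, beep_code_3.
disk_detected first appears in round 4.

4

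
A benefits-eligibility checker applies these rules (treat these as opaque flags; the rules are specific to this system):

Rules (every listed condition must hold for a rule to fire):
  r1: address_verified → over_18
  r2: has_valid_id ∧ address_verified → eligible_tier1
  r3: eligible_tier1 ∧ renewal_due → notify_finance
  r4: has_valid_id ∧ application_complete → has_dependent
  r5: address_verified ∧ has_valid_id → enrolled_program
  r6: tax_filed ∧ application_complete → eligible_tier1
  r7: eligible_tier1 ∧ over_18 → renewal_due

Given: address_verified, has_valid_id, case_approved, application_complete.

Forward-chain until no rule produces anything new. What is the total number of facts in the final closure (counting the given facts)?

[1] r1 [address_verified → over_18]; r2 [has_valid_id ∧ address_verified → eligible_tier1]; r4 [has_valid_id ∧ application_complete → has_dependent]; r5 [address_verified ∧ has_valid_id → enrolled_program]. ⇒ new: over_18, eligible_tier1, has_dependent, enrolled_program.
[2] r7 [eligible_tier1 ∧ over_18 → renewal_due]. ⇒ new: renewal_due.
[3] r3 [eligible_tier1 ∧ renewal_due → notify_finance]. ⇒ new: notify_finance.
Closure: {address_verified, application_complete, case_approved, eligible_tier1, enrolled_program, has_dependent, has_valid_id, notify_finance, over_18, renewal_due} — 10 facts.

10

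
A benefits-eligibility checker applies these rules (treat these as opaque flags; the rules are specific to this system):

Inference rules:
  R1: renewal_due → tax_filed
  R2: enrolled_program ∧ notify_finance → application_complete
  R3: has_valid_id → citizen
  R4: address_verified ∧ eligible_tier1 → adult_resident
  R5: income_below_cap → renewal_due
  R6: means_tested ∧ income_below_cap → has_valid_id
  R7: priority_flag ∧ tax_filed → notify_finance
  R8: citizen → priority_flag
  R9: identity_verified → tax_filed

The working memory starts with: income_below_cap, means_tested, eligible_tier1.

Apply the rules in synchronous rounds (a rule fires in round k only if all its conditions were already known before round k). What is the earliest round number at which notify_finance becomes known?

4

Round 1 fires R5, R6, giving renewal_due, has_valid_id.
Round 2 fires R1, R3, giving tax_filed, citizen.
Round 3 fires R8, giving priority_flag.
Round 4 fires R7, giving notify_finance.
notify_finance first appears in round 4.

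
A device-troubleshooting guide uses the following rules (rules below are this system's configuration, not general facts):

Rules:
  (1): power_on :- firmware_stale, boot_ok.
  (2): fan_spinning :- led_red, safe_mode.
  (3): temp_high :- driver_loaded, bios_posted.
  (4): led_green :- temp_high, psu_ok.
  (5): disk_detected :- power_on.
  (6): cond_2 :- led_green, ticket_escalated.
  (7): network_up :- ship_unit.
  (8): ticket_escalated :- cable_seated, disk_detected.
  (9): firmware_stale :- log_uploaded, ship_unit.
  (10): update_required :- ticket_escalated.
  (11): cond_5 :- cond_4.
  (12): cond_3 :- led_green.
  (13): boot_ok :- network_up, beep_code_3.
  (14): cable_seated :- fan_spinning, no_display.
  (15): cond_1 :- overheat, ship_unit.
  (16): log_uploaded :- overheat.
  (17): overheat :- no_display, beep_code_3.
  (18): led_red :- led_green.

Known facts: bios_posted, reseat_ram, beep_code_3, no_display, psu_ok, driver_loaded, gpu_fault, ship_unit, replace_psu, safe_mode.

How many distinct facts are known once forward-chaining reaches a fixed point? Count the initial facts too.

27

Round 1: (3) [temp_high :- driver_loaded, bios_posted.]; (7) [network_up :- ship_unit.]; (17) [overheat :- no_display, beep_code_3.]. Adds temp_high, network_up, overheat.
Round 2: (4) [led_green :- temp_high, psu_ok.]; (13) [boot_ok :- network_up, beep_code_3.]; (15) [cond_1 :- overheat, ship_unit.]; (16) [log_uploaded :- overheat.]. Adds led_green, boot_ok, cond_1, log_uploaded.
Round 3: (9) [firmware_stale :- log_uploaded, ship_unit.]; (12) [cond_3 :- led_green.]; (18) [led_red :- led_green.]. Adds firmware_stale, cond_3, led_red.
Round 4: (1) [power_on :- firmware_stale, boot_ok.]; (2) [fan_spinning :- led_red, safe_mode.]. Adds power_on, fan_spinning.
Round 5: (5) [disk_detected :- power_on.]; (14) [cable_seated :- fan_spinning, no_display.]. Adds disk_detected, cable_seated.
Round 6: (8) [ticket_escalated :- cable_seated, disk_detected.]. Adds ticket_escalated.
Round 7: (6) [cond_2 :- led_green, ticket_escalated.]; (10) [update_required :- ticket_escalated.]. Adds cond_2, update_required.
Closure: {beep_code_3, bios_posted, boot_ok, cable_seated, cond_1, cond_2, cond_3, disk_detected, driver_loaded, fan_spinning, firmware_stale, gpu_fault, led_green, led_red, log_uploaded, network_up, no_display, overheat, power_on, psu_ok, replace_psu, reseat_ram, safe_mode, ship_unit, temp_high, ticket_escalated, update_required} — 27 facts.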